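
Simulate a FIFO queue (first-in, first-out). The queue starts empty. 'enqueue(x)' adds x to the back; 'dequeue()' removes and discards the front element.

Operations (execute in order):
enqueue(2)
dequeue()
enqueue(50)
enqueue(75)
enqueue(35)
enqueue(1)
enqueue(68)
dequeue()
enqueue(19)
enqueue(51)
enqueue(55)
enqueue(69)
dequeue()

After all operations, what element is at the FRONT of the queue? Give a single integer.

enqueue(2): queue = [2]
dequeue(): queue = []
enqueue(50): queue = [50]
enqueue(75): queue = [50, 75]
enqueue(35): queue = [50, 75, 35]
enqueue(1): queue = [50, 75, 35, 1]
enqueue(68): queue = [50, 75, 35, 1, 68]
dequeue(): queue = [75, 35, 1, 68]
enqueue(19): queue = [75, 35, 1, 68, 19]
enqueue(51): queue = [75, 35, 1, 68, 19, 51]
enqueue(55): queue = [75, 35, 1, 68, 19, 51, 55]
enqueue(69): queue = [75, 35, 1, 68, 19, 51, 55, 69]
dequeue(): queue = [35, 1, 68, 19, 51, 55, 69]

Answer: 35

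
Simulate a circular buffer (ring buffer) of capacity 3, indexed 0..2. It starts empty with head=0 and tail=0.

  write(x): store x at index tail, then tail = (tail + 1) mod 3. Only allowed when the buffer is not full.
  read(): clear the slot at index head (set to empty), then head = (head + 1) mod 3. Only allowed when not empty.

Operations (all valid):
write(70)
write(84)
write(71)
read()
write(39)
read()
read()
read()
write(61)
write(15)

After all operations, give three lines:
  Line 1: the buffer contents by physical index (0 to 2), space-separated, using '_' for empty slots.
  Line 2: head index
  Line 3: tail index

write(70): buf=[70 _ _], head=0, tail=1, size=1
write(84): buf=[70 84 _], head=0, tail=2, size=2
write(71): buf=[70 84 71], head=0, tail=0, size=3
read(): buf=[_ 84 71], head=1, tail=0, size=2
write(39): buf=[39 84 71], head=1, tail=1, size=3
read(): buf=[39 _ 71], head=2, tail=1, size=2
read(): buf=[39 _ _], head=0, tail=1, size=1
read(): buf=[_ _ _], head=1, tail=1, size=0
write(61): buf=[_ 61 _], head=1, tail=2, size=1
write(15): buf=[_ 61 15], head=1, tail=0, size=2

Answer: _ 61 15
1
0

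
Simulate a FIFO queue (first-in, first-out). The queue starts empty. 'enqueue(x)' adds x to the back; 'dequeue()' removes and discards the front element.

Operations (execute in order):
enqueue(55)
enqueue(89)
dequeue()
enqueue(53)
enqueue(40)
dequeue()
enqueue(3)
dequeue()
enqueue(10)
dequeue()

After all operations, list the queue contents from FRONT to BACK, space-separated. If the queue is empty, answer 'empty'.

enqueue(55): [55]
enqueue(89): [55, 89]
dequeue(): [89]
enqueue(53): [89, 53]
enqueue(40): [89, 53, 40]
dequeue(): [53, 40]
enqueue(3): [53, 40, 3]
dequeue(): [40, 3]
enqueue(10): [40, 3, 10]
dequeue(): [3, 10]

Answer: 3 10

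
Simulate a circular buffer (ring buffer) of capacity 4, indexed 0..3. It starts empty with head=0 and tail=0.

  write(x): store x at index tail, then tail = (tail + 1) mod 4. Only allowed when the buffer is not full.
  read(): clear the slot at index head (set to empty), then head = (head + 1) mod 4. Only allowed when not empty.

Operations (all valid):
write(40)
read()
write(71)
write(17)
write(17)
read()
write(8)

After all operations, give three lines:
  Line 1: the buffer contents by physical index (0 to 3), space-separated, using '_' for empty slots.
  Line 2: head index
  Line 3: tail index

Answer: 8 _ 17 17
2
1

Derivation:
write(40): buf=[40 _ _ _], head=0, tail=1, size=1
read(): buf=[_ _ _ _], head=1, tail=1, size=0
write(71): buf=[_ 71 _ _], head=1, tail=2, size=1
write(17): buf=[_ 71 17 _], head=1, tail=3, size=2
write(17): buf=[_ 71 17 17], head=1, tail=0, size=3
read(): buf=[_ _ 17 17], head=2, tail=0, size=2
write(8): buf=[8 _ 17 17], head=2, tail=1, size=3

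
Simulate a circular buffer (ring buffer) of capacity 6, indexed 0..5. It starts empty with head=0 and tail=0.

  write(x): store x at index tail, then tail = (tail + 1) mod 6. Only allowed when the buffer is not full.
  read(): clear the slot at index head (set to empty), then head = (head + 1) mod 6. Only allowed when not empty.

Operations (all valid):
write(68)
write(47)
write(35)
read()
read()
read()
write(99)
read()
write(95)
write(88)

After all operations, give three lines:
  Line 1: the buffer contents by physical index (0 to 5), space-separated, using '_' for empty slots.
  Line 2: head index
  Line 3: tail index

Answer: _ _ _ _ 95 88
4
0

Derivation:
write(68): buf=[68 _ _ _ _ _], head=0, tail=1, size=1
write(47): buf=[68 47 _ _ _ _], head=0, tail=2, size=2
write(35): buf=[68 47 35 _ _ _], head=0, tail=3, size=3
read(): buf=[_ 47 35 _ _ _], head=1, tail=3, size=2
read(): buf=[_ _ 35 _ _ _], head=2, tail=3, size=1
read(): buf=[_ _ _ _ _ _], head=3, tail=3, size=0
write(99): buf=[_ _ _ 99 _ _], head=3, tail=4, size=1
read(): buf=[_ _ _ _ _ _], head=4, tail=4, size=0
write(95): buf=[_ _ _ _ 95 _], head=4, tail=5, size=1
write(88): buf=[_ _ _ _ 95 88], head=4, tail=0, size=2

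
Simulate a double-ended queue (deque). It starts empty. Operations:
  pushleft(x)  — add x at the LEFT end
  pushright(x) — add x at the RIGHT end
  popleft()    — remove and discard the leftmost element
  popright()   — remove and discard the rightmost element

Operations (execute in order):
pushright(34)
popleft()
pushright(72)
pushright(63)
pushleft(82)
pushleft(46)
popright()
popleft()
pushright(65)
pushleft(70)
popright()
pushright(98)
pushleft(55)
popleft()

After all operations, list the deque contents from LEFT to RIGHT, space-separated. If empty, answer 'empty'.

Answer: 70 82 72 98

Derivation:
pushright(34): [34]
popleft(): []
pushright(72): [72]
pushright(63): [72, 63]
pushleft(82): [82, 72, 63]
pushleft(46): [46, 82, 72, 63]
popright(): [46, 82, 72]
popleft(): [82, 72]
pushright(65): [82, 72, 65]
pushleft(70): [70, 82, 72, 65]
popright(): [70, 82, 72]
pushright(98): [70, 82, 72, 98]
pushleft(55): [55, 70, 82, 72, 98]
popleft(): [70, 82, 72, 98]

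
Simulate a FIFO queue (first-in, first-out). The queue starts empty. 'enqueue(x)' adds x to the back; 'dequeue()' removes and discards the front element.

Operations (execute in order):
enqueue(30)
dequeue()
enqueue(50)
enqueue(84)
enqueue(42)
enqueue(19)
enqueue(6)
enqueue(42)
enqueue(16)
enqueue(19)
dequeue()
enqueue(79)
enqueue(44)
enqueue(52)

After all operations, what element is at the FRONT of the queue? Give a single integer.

Answer: 84

Derivation:
enqueue(30): queue = [30]
dequeue(): queue = []
enqueue(50): queue = [50]
enqueue(84): queue = [50, 84]
enqueue(42): queue = [50, 84, 42]
enqueue(19): queue = [50, 84, 42, 19]
enqueue(6): queue = [50, 84, 42, 19, 6]
enqueue(42): queue = [50, 84, 42, 19, 6, 42]
enqueue(16): queue = [50, 84, 42, 19, 6, 42, 16]
enqueue(19): queue = [50, 84, 42, 19, 6, 42, 16, 19]
dequeue(): queue = [84, 42, 19, 6, 42, 16, 19]
enqueue(79): queue = [84, 42, 19, 6, 42, 16, 19, 79]
enqueue(44): queue = [84, 42, 19, 6, 42, 16, 19, 79, 44]
enqueue(52): queue = [84, 42, 19, 6, 42, 16, 19, 79, 44, 52]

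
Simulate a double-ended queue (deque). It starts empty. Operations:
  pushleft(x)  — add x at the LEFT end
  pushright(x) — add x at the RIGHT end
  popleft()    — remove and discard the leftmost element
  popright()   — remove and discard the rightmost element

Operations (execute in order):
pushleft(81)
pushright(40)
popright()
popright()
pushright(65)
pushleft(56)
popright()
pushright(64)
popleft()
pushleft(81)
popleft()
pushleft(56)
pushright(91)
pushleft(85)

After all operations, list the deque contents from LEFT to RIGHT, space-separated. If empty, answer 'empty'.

Answer: 85 56 64 91

Derivation:
pushleft(81): [81]
pushright(40): [81, 40]
popright(): [81]
popright(): []
pushright(65): [65]
pushleft(56): [56, 65]
popright(): [56]
pushright(64): [56, 64]
popleft(): [64]
pushleft(81): [81, 64]
popleft(): [64]
pushleft(56): [56, 64]
pushright(91): [56, 64, 91]
pushleft(85): [85, 56, 64, 91]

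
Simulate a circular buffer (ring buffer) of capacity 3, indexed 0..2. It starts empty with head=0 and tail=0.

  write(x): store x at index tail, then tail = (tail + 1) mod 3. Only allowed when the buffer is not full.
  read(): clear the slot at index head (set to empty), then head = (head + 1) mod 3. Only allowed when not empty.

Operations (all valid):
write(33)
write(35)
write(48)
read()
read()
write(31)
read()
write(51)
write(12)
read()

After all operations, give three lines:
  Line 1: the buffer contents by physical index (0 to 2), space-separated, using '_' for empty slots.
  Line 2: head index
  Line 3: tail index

Answer: _ 51 12
1
0

Derivation:
write(33): buf=[33 _ _], head=0, tail=1, size=1
write(35): buf=[33 35 _], head=0, tail=2, size=2
write(48): buf=[33 35 48], head=0, tail=0, size=3
read(): buf=[_ 35 48], head=1, tail=0, size=2
read(): buf=[_ _ 48], head=2, tail=0, size=1
write(31): buf=[31 _ 48], head=2, tail=1, size=2
read(): buf=[31 _ _], head=0, tail=1, size=1
write(51): buf=[31 51 _], head=0, tail=2, size=2
write(12): buf=[31 51 12], head=0, tail=0, size=3
read(): buf=[_ 51 12], head=1, tail=0, size=2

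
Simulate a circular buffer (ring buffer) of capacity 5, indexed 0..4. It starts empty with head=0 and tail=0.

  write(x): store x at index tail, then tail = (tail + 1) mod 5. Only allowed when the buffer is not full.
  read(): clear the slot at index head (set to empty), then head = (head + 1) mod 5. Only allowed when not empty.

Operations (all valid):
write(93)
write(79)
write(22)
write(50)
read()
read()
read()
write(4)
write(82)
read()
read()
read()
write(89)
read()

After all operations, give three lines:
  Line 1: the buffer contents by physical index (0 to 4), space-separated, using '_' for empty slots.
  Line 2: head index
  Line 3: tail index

write(93): buf=[93 _ _ _ _], head=0, tail=1, size=1
write(79): buf=[93 79 _ _ _], head=0, tail=2, size=2
write(22): buf=[93 79 22 _ _], head=0, tail=3, size=3
write(50): buf=[93 79 22 50 _], head=0, tail=4, size=4
read(): buf=[_ 79 22 50 _], head=1, tail=4, size=3
read(): buf=[_ _ 22 50 _], head=2, tail=4, size=2
read(): buf=[_ _ _ 50 _], head=3, tail=4, size=1
write(4): buf=[_ _ _ 50 4], head=3, tail=0, size=2
write(82): buf=[82 _ _ 50 4], head=3, tail=1, size=3
read(): buf=[82 _ _ _ 4], head=4, tail=1, size=2
read(): buf=[82 _ _ _ _], head=0, tail=1, size=1
read(): buf=[_ _ _ _ _], head=1, tail=1, size=0
write(89): buf=[_ 89 _ _ _], head=1, tail=2, size=1
read(): buf=[_ _ _ _ _], head=2, tail=2, size=0

Answer: _ _ _ _ _
2
2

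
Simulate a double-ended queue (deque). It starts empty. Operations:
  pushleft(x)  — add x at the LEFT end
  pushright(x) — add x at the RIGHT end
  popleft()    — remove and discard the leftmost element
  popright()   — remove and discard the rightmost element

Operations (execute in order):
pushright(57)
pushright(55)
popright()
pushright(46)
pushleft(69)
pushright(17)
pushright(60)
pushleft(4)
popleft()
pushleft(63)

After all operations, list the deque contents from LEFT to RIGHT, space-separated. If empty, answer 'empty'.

pushright(57): [57]
pushright(55): [57, 55]
popright(): [57]
pushright(46): [57, 46]
pushleft(69): [69, 57, 46]
pushright(17): [69, 57, 46, 17]
pushright(60): [69, 57, 46, 17, 60]
pushleft(4): [4, 69, 57, 46, 17, 60]
popleft(): [69, 57, 46, 17, 60]
pushleft(63): [63, 69, 57, 46, 17, 60]

Answer: 63 69 57 46 17 60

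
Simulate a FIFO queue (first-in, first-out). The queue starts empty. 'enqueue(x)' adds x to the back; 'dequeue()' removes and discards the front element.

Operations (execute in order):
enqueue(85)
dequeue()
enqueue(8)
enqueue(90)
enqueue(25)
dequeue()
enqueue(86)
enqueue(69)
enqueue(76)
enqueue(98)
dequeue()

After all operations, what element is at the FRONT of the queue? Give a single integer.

Answer: 25

Derivation:
enqueue(85): queue = [85]
dequeue(): queue = []
enqueue(8): queue = [8]
enqueue(90): queue = [8, 90]
enqueue(25): queue = [8, 90, 25]
dequeue(): queue = [90, 25]
enqueue(86): queue = [90, 25, 86]
enqueue(69): queue = [90, 25, 86, 69]
enqueue(76): queue = [90, 25, 86, 69, 76]
enqueue(98): queue = [90, 25, 86, 69, 76, 98]
dequeue(): queue = [25, 86, 69, 76, 98]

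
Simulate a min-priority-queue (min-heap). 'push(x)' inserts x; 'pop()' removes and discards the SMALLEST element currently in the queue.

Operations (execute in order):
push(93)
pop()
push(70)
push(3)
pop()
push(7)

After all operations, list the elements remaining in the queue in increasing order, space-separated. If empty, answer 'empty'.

push(93): heap contents = [93]
pop() → 93: heap contents = []
push(70): heap contents = [70]
push(3): heap contents = [3, 70]
pop() → 3: heap contents = [70]
push(7): heap contents = [7, 70]

Answer: 7 70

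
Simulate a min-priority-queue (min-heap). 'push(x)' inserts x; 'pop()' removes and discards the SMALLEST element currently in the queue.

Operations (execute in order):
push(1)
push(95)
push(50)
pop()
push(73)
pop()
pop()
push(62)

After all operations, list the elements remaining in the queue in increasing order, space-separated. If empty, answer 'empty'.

push(1): heap contents = [1]
push(95): heap contents = [1, 95]
push(50): heap contents = [1, 50, 95]
pop() → 1: heap contents = [50, 95]
push(73): heap contents = [50, 73, 95]
pop() → 50: heap contents = [73, 95]
pop() → 73: heap contents = [95]
push(62): heap contents = [62, 95]

Answer: 62 95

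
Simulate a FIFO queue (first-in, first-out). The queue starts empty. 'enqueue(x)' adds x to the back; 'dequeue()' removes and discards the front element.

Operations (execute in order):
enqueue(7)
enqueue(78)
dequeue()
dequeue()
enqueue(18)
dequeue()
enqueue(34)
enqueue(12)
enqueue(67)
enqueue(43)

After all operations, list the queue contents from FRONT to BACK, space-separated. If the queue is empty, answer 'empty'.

enqueue(7): [7]
enqueue(78): [7, 78]
dequeue(): [78]
dequeue(): []
enqueue(18): [18]
dequeue(): []
enqueue(34): [34]
enqueue(12): [34, 12]
enqueue(67): [34, 12, 67]
enqueue(43): [34, 12, 67, 43]

Answer: 34 12 67 43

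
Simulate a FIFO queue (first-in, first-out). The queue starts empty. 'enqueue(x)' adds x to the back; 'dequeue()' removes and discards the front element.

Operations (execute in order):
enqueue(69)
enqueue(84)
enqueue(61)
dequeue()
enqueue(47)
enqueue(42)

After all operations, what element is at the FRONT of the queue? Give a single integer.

Answer: 84

Derivation:
enqueue(69): queue = [69]
enqueue(84): queue = [69, 84]
enqueue(61): queue = [69, 84, 61]
dequeue(): queue = [84, 61]
enqueue(47): queue = [84, 61, 47]
enqueue(42): queue = [84, 61, 47, 42]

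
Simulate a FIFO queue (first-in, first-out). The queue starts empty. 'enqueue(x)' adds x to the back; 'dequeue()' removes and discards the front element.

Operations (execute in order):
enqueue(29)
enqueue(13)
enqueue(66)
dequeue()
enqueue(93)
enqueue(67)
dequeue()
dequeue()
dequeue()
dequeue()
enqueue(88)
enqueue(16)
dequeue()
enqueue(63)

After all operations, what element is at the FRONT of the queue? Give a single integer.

Answer: 16

Derivation:
enqueue(29): queue = [29]
enqueue(13): queue = [29, 13]
enqueue(66): queue = [29, 13, 66]
dequeue(): queue = [13, 66]
enqueue(93): queue = [13, 66, 93]
enqueue(67): queue = [13, 66, 93, 67]
dequeue(): queue = [66, 93, 67]
dequeue(): queue = [93, 67]
dequeue(): queue = [67]
dequeue(): queue = []
enqueue(88): queue = [88]
enqueue(16): queue = [88, 16]
dequeue(): queue = [16]
enqueue(63): queue = [16, 63]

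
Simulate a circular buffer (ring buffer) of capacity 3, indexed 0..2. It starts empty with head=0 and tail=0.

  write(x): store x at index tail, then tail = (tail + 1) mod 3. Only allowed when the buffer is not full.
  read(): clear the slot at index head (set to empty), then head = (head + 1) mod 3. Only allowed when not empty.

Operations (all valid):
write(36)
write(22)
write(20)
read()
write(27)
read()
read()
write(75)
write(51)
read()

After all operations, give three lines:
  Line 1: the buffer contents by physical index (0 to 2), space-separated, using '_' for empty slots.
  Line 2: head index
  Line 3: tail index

Answer: _ 75 51
1
0

Derivation:
write(36): buf=[36 _ _], head=0, tail=1, size=1
write(22): buf=[36 22 _], head=0, tail=2, size=2
write(20): buf=[36 22 20], head=0, tail=0, size=3
read(): buf=[_ 22 20], head=1, tail=0, size=2
write(27): buf=[27 22 20], head=1, tail=1, size=3
read(): buf=[27 _ 20], head=2, tail=1, size=2
read(): buf=[27 _ _], head=0, tail=1, size=1
write(75): buf=[27 75 _], head=0, tail=2, size=2
write(51): buf=[27 75 51], head=0, tail=0, size=3
read(): buf=[_ 75 51], head=1, tail=0, size=2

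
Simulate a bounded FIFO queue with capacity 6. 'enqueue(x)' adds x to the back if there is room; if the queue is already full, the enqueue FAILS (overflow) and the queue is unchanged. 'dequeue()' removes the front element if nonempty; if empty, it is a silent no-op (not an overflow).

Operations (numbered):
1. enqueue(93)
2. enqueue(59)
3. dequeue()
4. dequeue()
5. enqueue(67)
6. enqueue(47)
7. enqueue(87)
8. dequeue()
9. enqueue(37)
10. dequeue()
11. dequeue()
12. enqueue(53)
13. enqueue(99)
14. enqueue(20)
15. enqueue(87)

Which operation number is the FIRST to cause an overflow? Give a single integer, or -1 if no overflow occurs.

Answer: -1

Derivation:
1. enqueue(93): size=1
2. enqueue(59): size=2
3. dequeue(): size=1
4. dequeue(): size=0
5. enqueue(67): size=1
6. enqueue(47): size=2
7. enqueue(87): size=3
8. dequeue(): size=2
9. enqueue(37): size=3
10. dequeue(): size=2
11. dequeue(): size=1
12. enqueue(53): size=2
13. enqueue(99): size=3
14. enqueue(20): size=4
15. enqueue(87): size=5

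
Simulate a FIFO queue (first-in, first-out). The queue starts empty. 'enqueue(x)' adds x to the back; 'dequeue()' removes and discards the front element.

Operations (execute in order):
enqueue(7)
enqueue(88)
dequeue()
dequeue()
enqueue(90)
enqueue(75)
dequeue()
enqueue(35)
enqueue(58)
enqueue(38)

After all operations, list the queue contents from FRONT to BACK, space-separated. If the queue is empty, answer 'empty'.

enqueue(7): [7]
enqueue(88): [7, 88]
dequeue(): [88]
dequeue(): []
enqueue(90): [90]
enqueue(75): [90, 75]
dequeue(): [75]
enqueue(35): [75, 35]
enqueue(58): [75, 35, 58]
enqueue(38): [75, 35, 58, 38]

Answer: 75 35 58 38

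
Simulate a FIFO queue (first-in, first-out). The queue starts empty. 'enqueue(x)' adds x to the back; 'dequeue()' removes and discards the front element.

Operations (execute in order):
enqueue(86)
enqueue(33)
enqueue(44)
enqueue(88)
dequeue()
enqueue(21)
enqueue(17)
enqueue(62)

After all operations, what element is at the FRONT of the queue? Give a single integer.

Answer: 33

Derivation:
enqueue(86): queue = [86]
enqueue(33): queue = [86, 33]
enqueue(44): queue = [86, 33, 44]
enqueue(88): queue = [86, 33, 44, 88]
dequeue(): queue = [33, 44, 88]
enqueue(21): queue = [33, 44, 88, 21]
enqueue(17): queue = [33, 44, 88, 21, 17]
enqueue(62): queue = [33, 44, 88, 21, 17, 62]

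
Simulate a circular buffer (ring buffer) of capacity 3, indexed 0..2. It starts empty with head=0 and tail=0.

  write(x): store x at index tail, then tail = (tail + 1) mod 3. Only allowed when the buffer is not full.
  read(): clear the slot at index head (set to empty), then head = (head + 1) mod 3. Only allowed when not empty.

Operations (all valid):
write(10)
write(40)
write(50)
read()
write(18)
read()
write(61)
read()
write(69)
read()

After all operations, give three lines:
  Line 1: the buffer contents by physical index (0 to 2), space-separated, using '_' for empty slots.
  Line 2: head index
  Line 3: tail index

write(10): buf=[10 _ _], head=0, tail=1, size=1
write(40): buf=[10 40 _], head=0, tail=2, size=2
write(50): buf=[10 40 50], head=0, tail=0, size=3
read(): buf=[_ 40 50], head=1, tail=0, size=2
write(18): buf=[18 40 50], head=1, tail=1, size=3
read(): buf=[18 _ 50], head=2, tail=1, size=2
write(61): buf=[18 61 50], head=2, tail=2, size=3
read(): buf=[18 61 _], head=0, tail=2, size=2
write(69): buf=[18 61 69], head=0, tail=0, size=3
read(): buf=[_ 61 69], head=1, tail=0, size=2

Answer: _ 61 69
1
0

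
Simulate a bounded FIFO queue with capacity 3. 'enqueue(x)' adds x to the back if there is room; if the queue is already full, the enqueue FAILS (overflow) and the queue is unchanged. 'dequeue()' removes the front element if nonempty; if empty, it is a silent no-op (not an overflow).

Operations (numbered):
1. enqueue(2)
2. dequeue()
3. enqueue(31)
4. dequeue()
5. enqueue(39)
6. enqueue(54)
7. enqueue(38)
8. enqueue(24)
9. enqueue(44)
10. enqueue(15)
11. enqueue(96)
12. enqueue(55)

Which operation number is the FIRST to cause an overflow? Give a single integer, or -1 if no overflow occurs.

Answer: 8

Derivation:
1. enqueue(2): size=1
2. dequeue(): size=0
3. enqueue(31): size=1
4. dequeue(): size=0
5. enqueue(39): size=1
6. enqueue(54): size=2
7. enqueue(38): size=3
8. enqueue(24): size=3=cap → OVERFLOW (fail)
9. enqueue(44): size=3=cap → OVERFLOW (fail)
10. enqueue(15): size=3=cap → OVERFLOW (fail)
11. enqueue(96): size=3=cap → OVERFLOW (fail)
12. enqueue(55): size=3=cap → OVERFLOW (fail)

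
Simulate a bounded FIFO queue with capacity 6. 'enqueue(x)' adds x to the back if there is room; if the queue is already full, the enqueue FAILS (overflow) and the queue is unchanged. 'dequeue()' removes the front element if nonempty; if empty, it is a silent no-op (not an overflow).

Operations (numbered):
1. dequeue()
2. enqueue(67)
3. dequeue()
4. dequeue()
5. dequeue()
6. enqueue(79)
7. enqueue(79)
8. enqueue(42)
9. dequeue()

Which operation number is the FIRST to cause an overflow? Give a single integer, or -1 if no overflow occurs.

1. dequeue(): empty, no-op, size=0
2. enqueue(67): size=1
3. dequeue(): size=0
4. dequeue(): empty, no-op, size=0
5. dequeue(): empty, no-op, size=0
6. enqueue(79): size=1
7. enqueue(79): size=2
8. enqueue(42): size=3
9. dequeue(): size=2

Answer: -1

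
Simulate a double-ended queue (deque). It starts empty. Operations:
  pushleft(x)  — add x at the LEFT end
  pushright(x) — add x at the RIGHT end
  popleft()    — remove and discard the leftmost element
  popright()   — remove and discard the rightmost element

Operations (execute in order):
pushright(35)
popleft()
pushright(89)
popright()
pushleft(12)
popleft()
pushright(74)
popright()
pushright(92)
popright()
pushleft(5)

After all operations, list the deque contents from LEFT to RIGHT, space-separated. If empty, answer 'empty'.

Answer: 5

Derivation:
pushright(35): [35]
popleft(): []
pushright(89): [89]
popright(): []
pushleft(12): [12]
popleft(): []
pushright(74): [74]
popright(): []
pushright(92): [92]
popright(): []
pushleft(5): [5]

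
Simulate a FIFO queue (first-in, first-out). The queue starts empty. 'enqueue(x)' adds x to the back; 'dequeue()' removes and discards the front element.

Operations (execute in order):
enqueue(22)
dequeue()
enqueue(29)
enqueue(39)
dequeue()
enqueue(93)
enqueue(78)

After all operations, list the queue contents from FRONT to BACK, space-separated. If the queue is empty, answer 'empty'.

Answer: 39 93 78

Derivation:
enqueue(22): [22]
dequeue(): []
enqueue(29): [29]
enqueue(39): [29, 39]
dequeue(): [39]
enqueue(93): [39, 93]
enqueue(78): [39, 93, 78]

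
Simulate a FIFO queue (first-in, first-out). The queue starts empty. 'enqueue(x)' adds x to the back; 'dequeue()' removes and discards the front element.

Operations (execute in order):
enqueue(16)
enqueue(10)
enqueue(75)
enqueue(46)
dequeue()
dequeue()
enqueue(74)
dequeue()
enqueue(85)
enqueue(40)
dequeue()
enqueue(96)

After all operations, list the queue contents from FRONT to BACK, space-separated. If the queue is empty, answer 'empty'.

enqueue(16): [16]
enqueue(10): [16, 10]
enqueue(75): [16, 10, 75]
enqueue(46): [16, 10, 75, 46]
dequeue(): [10, 75, 46]
dequeue(): [75, 46]
enqueue(74): [75, 46, 74]
dequeue(): [46, 74]
enqueue(85): [46, 74, 85]
enqueue(40): [46, 74, 85, 40]
dequeue(): [74, 85, 40]
enqueue(96): [74, 85, 40, 96]

Answer: 74 85 40 96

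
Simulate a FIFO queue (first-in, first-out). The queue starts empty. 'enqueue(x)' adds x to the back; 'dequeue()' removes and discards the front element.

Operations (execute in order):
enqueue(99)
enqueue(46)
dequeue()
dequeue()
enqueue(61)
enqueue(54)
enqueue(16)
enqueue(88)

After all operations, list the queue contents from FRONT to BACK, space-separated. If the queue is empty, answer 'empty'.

enqueue(99): [99]
enqueue(46): [99, 46]
dequeue(): [46]
dequeue(): []
enqueue(61): [61]
enqueue(54): [61, 54]
enqueue(16): [61, 54, 16]
enqueue(88): [61, 54, 16, 88]

Answer: 61 54 16 88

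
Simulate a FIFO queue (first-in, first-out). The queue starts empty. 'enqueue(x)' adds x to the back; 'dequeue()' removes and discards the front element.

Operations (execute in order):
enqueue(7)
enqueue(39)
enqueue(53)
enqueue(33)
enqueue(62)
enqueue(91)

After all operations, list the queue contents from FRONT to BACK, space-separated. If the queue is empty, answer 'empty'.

Answer: 7 39 53 33 62 91

Derivation:
enqueue(7): [7]
enqueue(39): [7, 39]
enqueue(53): [7, 39, 53]
enqueue(33): [7, 39, 53, 33]
enqueue(62): [7, 39, 53, 33, 62]
enqueue(91): [7, 39, 53, 33, 62, 91]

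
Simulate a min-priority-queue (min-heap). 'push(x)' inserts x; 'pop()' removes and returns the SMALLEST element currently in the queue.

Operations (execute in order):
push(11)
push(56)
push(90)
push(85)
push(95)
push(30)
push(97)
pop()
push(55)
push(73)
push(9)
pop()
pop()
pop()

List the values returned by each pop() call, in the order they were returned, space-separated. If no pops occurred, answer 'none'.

Answer: 11 9 30 55

Derivation:
push(11): heap contents = [11]
push(56): heap contents = [11, 56]
push(90): heap contents = [11, 56, 90]
push(85): heap contents = [11, 56, 85, 90]
push(95): heap contents = [11, 56, 85, 90, 95]
push(30): heap contents = [11, 30, 56, 85, 90, 95]
push(97): heap contents = [11, 30, 56, 85, 90, 95, 97]
pop() → 11: heap contents = [30, 56, 85, 90, 95, 97]
push(55): heap contents = [30, 55, 56, 85, 90, 95, 97]
push(73): heap contents = [30, 55, 56, 73, 85, 90, 95, 97]
push(9): heap contents = [9, 30, 55, 56, 73, 85, 90, 95, 97]
pop() → 9: heap contents = [30, 55, 56, 73, 85, 90, 95, 97]
pop() → 30: heap contents = [55, 56, 73, 85, 90, 95, 97]
pop() → 55: heap contents = [56, 73, 85, 90, 95, 97]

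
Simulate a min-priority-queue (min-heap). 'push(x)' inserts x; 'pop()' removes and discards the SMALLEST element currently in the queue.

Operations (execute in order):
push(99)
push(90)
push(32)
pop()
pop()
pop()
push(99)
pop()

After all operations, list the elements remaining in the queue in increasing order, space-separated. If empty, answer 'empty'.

Answer: empty

Derivation:
push(99): heap contents = [99]
push(90): heap contents = [90, 99]
push(32): heap contents = [32, 90, 99]
pop() → 32: heap contents = [90, 99]
pop() → 90: heap contents = [99]
pop() → 99: heap contents = []
push(99): heap contents = [99]
pop() → 99: heap contents = []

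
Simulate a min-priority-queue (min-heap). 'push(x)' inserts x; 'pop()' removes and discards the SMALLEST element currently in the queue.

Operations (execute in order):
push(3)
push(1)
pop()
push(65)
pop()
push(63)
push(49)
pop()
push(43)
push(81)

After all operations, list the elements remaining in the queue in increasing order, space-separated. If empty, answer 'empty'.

push(3): heap contents = [3]
push(1): heap contents = [1, 3]
pop() → 1: heap contents = [3]
push(65): heap contents = [3, 65]
pop() → 3: heap contents = [65]
push(63): heap contents = [63, 65]
push(49): heap contents = [49, 63, 65]
pop() → 49: heap contents = [63, 65]
push(43): heap contents = [43, 63, 65]
push(81): heap contents = [43, 63, 65, 81]

Answer: 43 63 65 81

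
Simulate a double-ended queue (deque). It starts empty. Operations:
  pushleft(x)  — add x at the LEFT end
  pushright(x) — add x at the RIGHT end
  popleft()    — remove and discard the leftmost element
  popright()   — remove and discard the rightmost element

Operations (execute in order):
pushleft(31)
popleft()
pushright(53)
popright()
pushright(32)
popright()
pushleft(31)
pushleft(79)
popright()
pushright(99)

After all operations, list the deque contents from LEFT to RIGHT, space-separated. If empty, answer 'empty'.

pushleft(31): [31]
popleft(): []
pushright(53): [53]
popright(): []
pushright(32): [32]
popright(): []
pushleft(31): [31]
pushleft(79): [79, 31]
popright(): [79]
pushright(99): [79, 99]

Answer: 79 99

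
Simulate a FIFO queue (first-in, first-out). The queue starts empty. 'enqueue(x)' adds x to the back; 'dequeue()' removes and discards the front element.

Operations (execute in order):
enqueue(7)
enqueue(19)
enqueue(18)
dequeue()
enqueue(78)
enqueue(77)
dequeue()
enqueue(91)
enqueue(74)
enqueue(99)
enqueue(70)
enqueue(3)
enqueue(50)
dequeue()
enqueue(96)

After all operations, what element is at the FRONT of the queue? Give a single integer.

Answer: 78

Derivation:
enqueue(7): queue = [7]
enqueue(19): queue = [7, 19]
enqueue(18): queue = [7, 19, 18]
dequeue(): queue = [19, 18]
enqueue(78): queue = [19, 18, 78]
enqueue(77): queue = [19, 18, 78, 77]
dequeue(): queue = [18, 78, 77]
enqueue(91): queue = [18, 78, 77, 91]
enqueue(74): queue = [18, 78, 77, 91, 74]
enqueue(99): queue = [18, 78, 77, 91, 74, 99]
enqueue(70): queue = [18, 78, 77, 91, 74, 99, 70]
enqueue(3): queue = [18, 78, 77, 91, 74, 99, 70, 3]
enqueue(50): queue = [18, 78, 77, 91, 74, 99, 70, 3, 50]
dequeue(): queue = [78, 77, 91, 74, 99, 70, 3, 50]
enqueue(96): queue = [78, 77, 91, 74, 99, 70, 3, 50, 96]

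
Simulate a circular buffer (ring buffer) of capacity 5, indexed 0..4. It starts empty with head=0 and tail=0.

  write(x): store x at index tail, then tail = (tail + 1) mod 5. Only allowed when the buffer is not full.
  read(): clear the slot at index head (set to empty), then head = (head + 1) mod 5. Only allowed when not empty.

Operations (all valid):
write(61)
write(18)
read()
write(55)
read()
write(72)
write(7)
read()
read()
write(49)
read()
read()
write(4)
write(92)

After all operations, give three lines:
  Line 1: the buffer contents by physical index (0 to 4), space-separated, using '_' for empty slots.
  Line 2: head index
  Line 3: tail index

write(61): buf=[61 _ _ _ _], head=0, tail=1, size=1
write(18): buf=[61 18 _ _ _], head=0, tail=2, size=2
read(): buf=[_ 18 _ _ _], head=1, tail=2, size=1
write(55): buf=[_ 18 55 _ _], head=1, tail=3, size=2
read(): buf=[_ _ 55 _ _], head=2, tail=3, size=1
write(72): buf=[_ _ 55 72 _], head=2, tail=4, size=2
write(7): buf=[_ _ 55 72 7], head=2, tail=0, size=3
read(): buf=[_ _ _ 72 7], head=3, tail=0, size=2
read(): buf=[_ _ _ _ 7], head=4, tail=0, size=1
write(49): buf=[49 _ _ _ 7], head=4, tail=1, size=2
read(): buf=[49 _ _ _ _], head=0, tail=1, size=1
read(): buf=[_ _ _ _ _], head=1, tail=1, size=0
write(4): buf=[_ 4 _ _ _], head=1, tail=2, size=1
write(92): buf=[_ 4 92 _ _], head=1, tail=3, size=2

Answer: _ 4 92 _ _
1
3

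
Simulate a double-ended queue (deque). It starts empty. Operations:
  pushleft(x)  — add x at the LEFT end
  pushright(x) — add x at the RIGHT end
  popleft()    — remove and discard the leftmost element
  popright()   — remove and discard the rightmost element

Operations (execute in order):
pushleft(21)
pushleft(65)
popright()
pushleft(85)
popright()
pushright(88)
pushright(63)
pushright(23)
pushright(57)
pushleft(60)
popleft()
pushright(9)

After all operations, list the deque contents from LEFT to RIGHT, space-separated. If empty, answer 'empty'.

pushleft(21): [21]
pushleft(65): [65, 21]
popright(): [65]
pushleft(85): [85, 65]
popright(): [85]
pushright(88): [85, 88]
pushright(63): [85, 88, 63]
pushright(23): [85, 88, 63, 23]
pushright(57): [85, 88, 63, 23, 57]
pushleft(60): [60, 85, 88, 63, 23, 57]
popleft(): [85, 88, 63, 23, 57]
pushright(9): [85, 88, 63, 23, 57, 9]

Answer: 85 88 63 23 57 9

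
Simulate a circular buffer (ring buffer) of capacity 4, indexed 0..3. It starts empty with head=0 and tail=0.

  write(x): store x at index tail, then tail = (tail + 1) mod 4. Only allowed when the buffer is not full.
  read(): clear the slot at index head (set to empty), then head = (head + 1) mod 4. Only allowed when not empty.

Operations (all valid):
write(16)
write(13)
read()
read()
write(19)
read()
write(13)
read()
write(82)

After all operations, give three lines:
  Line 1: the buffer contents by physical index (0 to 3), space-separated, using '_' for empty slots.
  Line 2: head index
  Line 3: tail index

Answer: 82 _ _ _
0
1

Derivation:
write(16): buf=[16 _ _ _], head=0, tail=1, size=1
write(13): buf=[16 13 _ _], head=0, tail=2, size=2
read(): buf=[_ 13 _ _], head=1, tail=2, size=1
read(): buf=[_ _ _ _], head=2, tail=2, size=0
write(19): buf=[_ _ 19 _], head=2, tail=3, size=1
read(): buf=[_ _ _ _], head=3, tail=3, size=0
write(13): buf=[_ _ _ 13], head=3, tail=0, size=1
read(): buf=[_ _ _ _], head=0, tail=0, size=0
write(82): buf=[82 _ _ _], head=0, tail=1, size=1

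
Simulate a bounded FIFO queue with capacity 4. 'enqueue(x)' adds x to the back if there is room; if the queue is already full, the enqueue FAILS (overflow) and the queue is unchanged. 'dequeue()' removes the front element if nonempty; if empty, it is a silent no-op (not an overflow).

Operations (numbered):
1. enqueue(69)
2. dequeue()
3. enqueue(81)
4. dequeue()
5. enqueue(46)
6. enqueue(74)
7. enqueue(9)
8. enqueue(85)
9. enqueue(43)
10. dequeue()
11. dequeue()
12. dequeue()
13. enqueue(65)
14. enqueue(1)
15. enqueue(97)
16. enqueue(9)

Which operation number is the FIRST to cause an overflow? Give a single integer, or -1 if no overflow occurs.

Answer: 9

Derivation:
1. enqueue(69): size=1
2. dequeue(): size=0
3. enqueue(81): size=1
4. dequeue(): size=0
5. enqueue(46): size=1
6. enqueue(74): size=2
7. enqueue(9): size=3
8. enqueue(85): size=4
9. enqueue(43): size=4=cap → OVERFLOW (fail)
10. dequeue(): size=3
11. dequeue(): size=2
12. dequeue(): size=1
13. enqueue(65): size=2
14. enqueue(1): size=3
15. enqueue(97): size=4
16. enqueue(9): size=4=cap → OVERFLOW (fail)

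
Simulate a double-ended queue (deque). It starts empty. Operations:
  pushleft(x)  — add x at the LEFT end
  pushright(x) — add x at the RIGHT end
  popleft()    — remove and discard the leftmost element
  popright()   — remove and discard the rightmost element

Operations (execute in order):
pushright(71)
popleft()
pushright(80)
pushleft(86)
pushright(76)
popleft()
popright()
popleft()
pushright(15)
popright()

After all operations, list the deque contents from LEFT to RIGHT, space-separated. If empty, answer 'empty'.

Answer: empty

Derivation:
pushright(71): [71]
popleft(): []
pushright(80): [80]
pushleft(86): [86, 80]
pushright(76): [86, 80, 76]
popleft(): [80, 76]
popright(): [80]
popleft(): []
pushright(15): [15]
popright(): []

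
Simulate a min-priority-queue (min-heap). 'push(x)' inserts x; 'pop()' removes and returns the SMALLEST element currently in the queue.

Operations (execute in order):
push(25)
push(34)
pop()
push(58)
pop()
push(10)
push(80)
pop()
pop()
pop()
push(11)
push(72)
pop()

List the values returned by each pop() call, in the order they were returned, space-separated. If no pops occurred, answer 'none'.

push(25): heap contents = [25]
push(34): heap contents = [25, 34]
pop() → 25: heap contents = [34]
push(58): heap contents = [34, 58]
pop() → 34: heap contents = [58]
push(10): heap contents = [10, 58]
push(80): heap contents = [10, 58, 80]
pop() → 10: heap contents = [58, 80]
pop() → 58: heap contents = [80]
pop() → 80: heap contents = []
push(11): heap contents = [11]
push(72): heap contents = [11, 72]
pop() → 11: heap contents = [72]

Answer: 25 34 10 58 80 11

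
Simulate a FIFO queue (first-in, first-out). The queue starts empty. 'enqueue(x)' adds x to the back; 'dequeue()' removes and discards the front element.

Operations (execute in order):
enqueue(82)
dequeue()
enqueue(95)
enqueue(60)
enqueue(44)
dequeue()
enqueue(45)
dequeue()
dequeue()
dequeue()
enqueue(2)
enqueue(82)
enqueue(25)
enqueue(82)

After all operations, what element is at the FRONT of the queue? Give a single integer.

Answer: 2

Derivation:
enqueue(82): queue = [82]
dequeue(): queue = []
enqueue(95): queue = [95]
enqueue(60): queue = [95, 60]
enqueue(44): queue = [95, 60, 44]
dequeue(): queue = [60, 44]
enqueue(45): queue = [60, 44, 45]
dequeue(): queue = [44, 45]
dequeue(): queue = [45]
dequeue(): queue = []
enqueue(2): queue = [2]
enqueue(82): queue = [2, 82]
enqueue(25): queue = [2, 82, 25]
enqueue(82): queue = [2, 82, 25, 82]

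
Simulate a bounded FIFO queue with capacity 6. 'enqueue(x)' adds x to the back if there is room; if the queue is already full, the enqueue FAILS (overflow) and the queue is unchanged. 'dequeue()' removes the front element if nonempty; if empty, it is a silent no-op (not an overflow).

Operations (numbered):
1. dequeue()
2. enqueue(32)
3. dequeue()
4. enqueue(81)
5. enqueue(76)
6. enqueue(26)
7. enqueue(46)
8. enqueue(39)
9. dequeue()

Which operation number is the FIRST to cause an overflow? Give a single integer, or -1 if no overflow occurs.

1. dequeue(): empty, no-op, size=0
2. enqueue(32): size=1
3. dequeue(): size=0
4. enqueue(81): size=1
5. enqueue(76): size=2
6. enqueue(26): size=3
7. enqueue(46): size=4
8. enqueue(39): size=5
9. dequeue(): size=4

Answer: -1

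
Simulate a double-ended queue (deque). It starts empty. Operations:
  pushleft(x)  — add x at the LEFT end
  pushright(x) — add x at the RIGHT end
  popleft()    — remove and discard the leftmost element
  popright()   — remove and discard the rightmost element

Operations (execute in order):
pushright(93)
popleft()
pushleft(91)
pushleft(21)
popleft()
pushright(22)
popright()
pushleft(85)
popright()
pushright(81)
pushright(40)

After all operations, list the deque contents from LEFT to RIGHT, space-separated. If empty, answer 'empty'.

pushright(93): [93]
popleft(): []
pushleft(91): [91]
pushleft(21): [21, 91]
popleft(): [91]
pushright(22): [91, 22]
popright(): [91]
pushleft(85): [85, 91]
popright(): [85]
pushright(81): [85, 81]
pushright(40): [85, 81, 40]

Answer: 85 81 40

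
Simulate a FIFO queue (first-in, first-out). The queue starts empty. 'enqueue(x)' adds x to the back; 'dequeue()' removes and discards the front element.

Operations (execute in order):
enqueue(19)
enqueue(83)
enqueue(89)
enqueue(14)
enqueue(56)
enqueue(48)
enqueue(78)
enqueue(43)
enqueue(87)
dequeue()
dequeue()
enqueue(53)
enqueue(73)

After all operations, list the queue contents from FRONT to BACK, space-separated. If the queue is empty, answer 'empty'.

enqueue(19): [19]
enqueue(83): [19, 83]
enqueue(89): [19, 83, 89]
enqueue(14): [19, 83, 89, 14]
enqueue(56): [19, 83, 89, 14, 56]
enqueue(48): [19, 83, 89, 14, 56, 48]
enqueue(78): [19, 83, 89, 14, 56, 48, 78]
enqueue(43): [19, 83, 89, 14, 56, 48, 78, 43]
enqueue(87): [19, 83, 89, 14, 56, 48, 78, 43, 87]
dequeue(): [83, 89, 14, 56, 48, 78, 43, 87]
dequeue(): [89, 14, 56, 48, 78, 43, 87]
enqueue(53): [89, 14, 56, 48, 78, 43, 87, 53]
enqueue(73): [89, 14, 56, 48, 78, 43, 87, 53, 73]

Answer: 89 14 56 48 78 43 87 53 73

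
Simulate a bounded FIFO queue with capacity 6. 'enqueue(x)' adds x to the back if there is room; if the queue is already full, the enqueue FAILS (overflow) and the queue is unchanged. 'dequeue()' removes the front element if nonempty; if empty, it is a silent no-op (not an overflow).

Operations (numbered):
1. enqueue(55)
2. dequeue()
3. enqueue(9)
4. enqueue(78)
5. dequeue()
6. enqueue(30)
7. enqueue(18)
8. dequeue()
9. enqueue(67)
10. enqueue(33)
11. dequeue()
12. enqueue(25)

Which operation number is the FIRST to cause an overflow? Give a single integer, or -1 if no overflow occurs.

1. enqueue(55): size=1
2. dequeue(): size=0
3. enqueue(9): size=1
4. enqueue(78): size=2
5. dequeue(): size=1
6. enqueue(30): size=2
7. enqueue(18): size=3
8. dequeue(): size=2
9. enqueue(67): size=3
10. enqueue(33): size=4
11. dequeue(): size=3
12. enqueue(25): size=4

Answer: -1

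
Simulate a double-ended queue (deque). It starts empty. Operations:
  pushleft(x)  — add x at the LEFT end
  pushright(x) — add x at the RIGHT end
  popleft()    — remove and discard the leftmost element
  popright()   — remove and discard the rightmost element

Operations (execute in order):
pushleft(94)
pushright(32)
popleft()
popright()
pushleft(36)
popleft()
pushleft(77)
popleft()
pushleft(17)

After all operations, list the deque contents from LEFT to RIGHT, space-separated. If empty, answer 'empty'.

pushleft(94): [94]
pushright(32): [94, 32]
popleft(): [32]
popright(): []
pushleft(36): [36]
popleft(): []
pushleft(77): [77]
popleft(): []
pushleft(17): [17]

Answer: 17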